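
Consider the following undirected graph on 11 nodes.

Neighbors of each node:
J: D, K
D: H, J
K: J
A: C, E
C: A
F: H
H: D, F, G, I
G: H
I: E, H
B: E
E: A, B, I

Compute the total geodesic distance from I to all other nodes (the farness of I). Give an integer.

Distances from I: A:2, B:2, C:3, D:2, E:1, F:2, G:2, H:1, J:3, K:4.
Sum = 2 + 2 + 3 + 2 + 1 + 2 + 2 + 1 + 3 + 4 = 22.

22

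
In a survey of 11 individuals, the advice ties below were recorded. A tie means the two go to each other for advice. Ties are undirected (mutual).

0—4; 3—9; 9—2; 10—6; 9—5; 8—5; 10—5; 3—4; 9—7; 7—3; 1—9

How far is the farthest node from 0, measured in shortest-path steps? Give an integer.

6

Distances from 0: 1:4, 2:4, 3:2, 4:1, 5:4, 6:6, 7:3, 8:5, 9:3, 10:5.
The largest is 6 (to 6), so the eccentricity of 0 is 6.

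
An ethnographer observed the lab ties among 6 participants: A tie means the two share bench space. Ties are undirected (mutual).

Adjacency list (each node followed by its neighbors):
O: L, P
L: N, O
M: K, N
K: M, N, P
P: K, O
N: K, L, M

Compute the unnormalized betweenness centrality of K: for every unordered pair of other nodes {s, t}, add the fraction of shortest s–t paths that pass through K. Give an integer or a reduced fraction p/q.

5/2

Pairs whose geodesics pass through K — O–M: 1/2; P–M: 1; P–N: 1.
All other pairs contribute 0.
Summing the contributions gives betweenness(K) = 5/2.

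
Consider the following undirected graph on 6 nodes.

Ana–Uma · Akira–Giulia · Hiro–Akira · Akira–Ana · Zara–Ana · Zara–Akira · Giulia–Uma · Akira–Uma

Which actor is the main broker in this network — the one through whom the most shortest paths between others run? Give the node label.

Akira

Unnormalized betweenness of each node: Akira:6, Ana:1/2, Giulia:0, Hiro:0, Uma:1/2, Zara:0.
Akira has the largest value, 6, making it the main broker — the node through which the most shortest paths run.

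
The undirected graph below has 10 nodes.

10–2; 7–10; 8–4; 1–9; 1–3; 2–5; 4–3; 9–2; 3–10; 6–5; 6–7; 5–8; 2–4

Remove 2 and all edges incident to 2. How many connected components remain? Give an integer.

1

2's neighbors (4, 5, 9, and 10) remain reachable from one another through other ties, so the rest of the network stays in one piece.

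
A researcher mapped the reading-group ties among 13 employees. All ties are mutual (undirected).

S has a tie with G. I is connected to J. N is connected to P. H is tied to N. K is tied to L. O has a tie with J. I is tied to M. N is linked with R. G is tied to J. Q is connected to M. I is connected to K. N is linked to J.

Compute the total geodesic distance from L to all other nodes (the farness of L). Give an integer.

45

Distances from L: G:4, H:5, I:2, J:3, K:1, M:3, N:4, O:4, P:5, Q:4, R:5, S:5.
Sum = 4 + 5 + 2 + 3 + 1 + 3 + 4 + 4 + 5 + 4 + 5 + 5 = 45.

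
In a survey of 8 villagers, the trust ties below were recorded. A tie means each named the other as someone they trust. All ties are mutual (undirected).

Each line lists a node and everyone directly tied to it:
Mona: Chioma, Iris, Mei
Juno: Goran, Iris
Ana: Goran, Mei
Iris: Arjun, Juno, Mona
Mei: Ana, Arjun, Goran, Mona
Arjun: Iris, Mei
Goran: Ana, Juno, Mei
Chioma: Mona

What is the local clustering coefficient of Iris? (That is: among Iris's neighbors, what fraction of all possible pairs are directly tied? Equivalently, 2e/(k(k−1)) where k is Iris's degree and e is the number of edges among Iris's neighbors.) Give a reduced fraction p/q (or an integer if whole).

Iris's neighbors: Arjun, Juno, and Mona (k = 3).
Possible neighbor pairs: C(3,2) = 3. Edges among them: none → e = 0.
Clustering(Iris) = 0/3 = 0.

0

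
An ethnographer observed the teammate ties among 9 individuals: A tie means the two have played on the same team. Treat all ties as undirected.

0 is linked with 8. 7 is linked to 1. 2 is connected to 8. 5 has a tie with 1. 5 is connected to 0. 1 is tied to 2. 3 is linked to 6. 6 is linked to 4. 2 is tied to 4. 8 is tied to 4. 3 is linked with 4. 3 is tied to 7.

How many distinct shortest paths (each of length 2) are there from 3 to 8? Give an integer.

1

The shortest distance is 2, and the only length-2 path is 3–4–8. So there is exactly 1 shortest path.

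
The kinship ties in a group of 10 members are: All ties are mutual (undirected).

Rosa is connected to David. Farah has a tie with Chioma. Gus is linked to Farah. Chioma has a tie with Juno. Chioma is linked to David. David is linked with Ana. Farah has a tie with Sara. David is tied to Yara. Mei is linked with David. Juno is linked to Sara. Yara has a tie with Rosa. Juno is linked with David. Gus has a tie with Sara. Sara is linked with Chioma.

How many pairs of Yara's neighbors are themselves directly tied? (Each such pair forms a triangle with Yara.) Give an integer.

1

Yara's neighbors: David and Rosa.
Neighbor pairs that are themselves tied: Yara–David–Rosa. Each forms one triangle with Yara, for 1 in total.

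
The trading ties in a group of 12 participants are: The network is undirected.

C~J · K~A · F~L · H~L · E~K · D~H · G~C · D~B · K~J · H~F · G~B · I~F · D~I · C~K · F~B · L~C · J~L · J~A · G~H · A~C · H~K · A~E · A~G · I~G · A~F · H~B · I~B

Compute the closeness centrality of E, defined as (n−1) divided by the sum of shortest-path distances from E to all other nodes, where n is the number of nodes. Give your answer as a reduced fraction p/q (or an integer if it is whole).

11/24

Distances from E: A:1, B:3, C:2, D:3, F:2, G:2, H:2, I:3, J:2, K:1, L:3. Sum = 24.
n = 12, so closeness = 11/24.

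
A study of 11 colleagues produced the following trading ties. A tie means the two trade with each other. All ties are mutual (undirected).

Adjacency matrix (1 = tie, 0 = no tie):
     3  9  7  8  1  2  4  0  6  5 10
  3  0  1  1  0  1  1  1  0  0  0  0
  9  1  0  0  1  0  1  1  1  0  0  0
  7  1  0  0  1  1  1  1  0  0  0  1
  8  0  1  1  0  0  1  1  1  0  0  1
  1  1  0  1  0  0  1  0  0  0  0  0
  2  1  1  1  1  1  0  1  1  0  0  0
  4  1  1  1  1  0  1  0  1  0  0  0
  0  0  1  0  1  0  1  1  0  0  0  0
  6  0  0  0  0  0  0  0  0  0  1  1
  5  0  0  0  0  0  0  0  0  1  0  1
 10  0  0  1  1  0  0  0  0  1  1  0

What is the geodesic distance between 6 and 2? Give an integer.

One shortest route is 6 – 10 – 7 – 2, which uses 3 edges, and at distance 2 from 6 we only reach {7, 8}, which does not include 2. So d(6,2) = 3.

3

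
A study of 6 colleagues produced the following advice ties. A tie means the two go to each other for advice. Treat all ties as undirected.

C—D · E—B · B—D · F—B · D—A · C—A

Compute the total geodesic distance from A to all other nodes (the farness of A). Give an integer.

Distances from A: B:2, C:1, D:1, E:3, F:3.
Sum = 2 + 1 + 1 + 3 + 3 = 10.

10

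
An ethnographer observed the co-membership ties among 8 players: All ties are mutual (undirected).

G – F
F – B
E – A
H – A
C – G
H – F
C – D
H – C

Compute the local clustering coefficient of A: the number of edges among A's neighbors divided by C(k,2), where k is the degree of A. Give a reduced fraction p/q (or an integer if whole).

A's neighbors: E and H (k = 2).
Possible neighbor pairs: C(2,2) = 1. Edges among them: none → e = 0.
Clustering(A) = 0/1.

0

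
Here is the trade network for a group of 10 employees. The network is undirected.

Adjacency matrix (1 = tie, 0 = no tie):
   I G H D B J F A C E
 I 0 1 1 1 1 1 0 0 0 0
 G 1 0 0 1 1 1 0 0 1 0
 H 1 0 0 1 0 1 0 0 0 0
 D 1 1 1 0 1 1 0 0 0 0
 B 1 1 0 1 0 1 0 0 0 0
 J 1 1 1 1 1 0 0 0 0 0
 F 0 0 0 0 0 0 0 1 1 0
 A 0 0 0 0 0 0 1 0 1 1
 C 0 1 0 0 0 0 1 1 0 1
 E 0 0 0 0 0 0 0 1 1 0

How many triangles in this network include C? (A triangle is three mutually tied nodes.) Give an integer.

C's neighbors: A, E, F, and G.
Neighbor pairs that are themselves tied: C–A–E; C–A–F. Each forms one triangle with C, for 2 in total.

2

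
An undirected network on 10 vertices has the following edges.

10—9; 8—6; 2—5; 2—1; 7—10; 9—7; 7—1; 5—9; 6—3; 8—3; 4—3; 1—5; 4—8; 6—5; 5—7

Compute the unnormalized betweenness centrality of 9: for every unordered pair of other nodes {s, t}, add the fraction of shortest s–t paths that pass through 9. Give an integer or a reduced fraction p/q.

17/6

Pairs whose geodesics pass through 9 — 6–10: 1/2; 8–10: 1/2; 4–10: 2/4; 3–10: 1/2; 10–2: 1/3; 10–5: 1/2.
All other pairs contribute 0.
Summing the contributions gives betweenness(9) = 17/6.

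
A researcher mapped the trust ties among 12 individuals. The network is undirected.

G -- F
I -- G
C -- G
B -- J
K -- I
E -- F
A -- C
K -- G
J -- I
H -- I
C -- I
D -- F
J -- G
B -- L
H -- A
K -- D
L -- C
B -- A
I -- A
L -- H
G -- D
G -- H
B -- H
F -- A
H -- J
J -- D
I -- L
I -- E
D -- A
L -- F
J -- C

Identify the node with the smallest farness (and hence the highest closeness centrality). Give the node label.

Farness (sum of distances to all others) for each node — A:16, B:20, C:17, D:17, E:21, F:17, G:15, H:16, I:14, J:16, K:20, L:17.
The smallest farness is 14, for I, so I has the highest closeness.

I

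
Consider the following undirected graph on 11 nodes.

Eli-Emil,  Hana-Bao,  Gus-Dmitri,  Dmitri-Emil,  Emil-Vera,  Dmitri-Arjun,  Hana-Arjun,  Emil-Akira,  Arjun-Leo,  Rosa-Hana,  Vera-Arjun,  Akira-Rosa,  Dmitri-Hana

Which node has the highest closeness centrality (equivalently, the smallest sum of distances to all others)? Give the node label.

Farness (sum of distances to all others) for each node — Akira:23, Arjun:18, Bao:26, Dmitri:16, Eli:27, Emil:18, Gus:25, Hana:17, Leo:27, Rosa:22, Vera:21.
The smallest farness is 16, for Dmitri, so Dmitri has the highest closeness.

Dmitri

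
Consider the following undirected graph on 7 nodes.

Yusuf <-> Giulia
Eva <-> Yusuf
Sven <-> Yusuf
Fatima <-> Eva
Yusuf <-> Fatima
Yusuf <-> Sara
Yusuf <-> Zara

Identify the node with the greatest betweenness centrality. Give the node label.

Unnormalized betweenness of each node: Eva:0, Fatima:0, Giulia:0, Sara:0, Sven:0, Yusuf:14, Zara:0.
Yusuf has the largest value, 14, making it the main broker — the node through which the most shortest paths run.

Yusuf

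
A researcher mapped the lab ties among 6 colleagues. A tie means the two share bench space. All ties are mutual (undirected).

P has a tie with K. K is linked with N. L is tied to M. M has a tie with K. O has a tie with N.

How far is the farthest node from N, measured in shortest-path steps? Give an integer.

3

Distances from N: K:1, L:3, M:2, O:1, P:2.
The largest is 3 (to L), so the eccentricity of N is 3.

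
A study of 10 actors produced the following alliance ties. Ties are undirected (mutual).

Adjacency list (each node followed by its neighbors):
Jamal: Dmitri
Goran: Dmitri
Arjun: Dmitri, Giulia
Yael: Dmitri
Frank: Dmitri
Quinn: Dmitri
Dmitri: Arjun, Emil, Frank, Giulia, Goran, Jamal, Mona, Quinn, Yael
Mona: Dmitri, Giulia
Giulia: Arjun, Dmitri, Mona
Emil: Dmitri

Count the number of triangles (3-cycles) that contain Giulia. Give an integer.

Giulia's neighbors: Arjun, Dmitri, and Mona.
Neighbor pairs that are themselves tied: Giulia–Arjun–Dmitri; Giulia–Dmitri–Mona. Each forms one triangle with Giulia, for 2 in total.

2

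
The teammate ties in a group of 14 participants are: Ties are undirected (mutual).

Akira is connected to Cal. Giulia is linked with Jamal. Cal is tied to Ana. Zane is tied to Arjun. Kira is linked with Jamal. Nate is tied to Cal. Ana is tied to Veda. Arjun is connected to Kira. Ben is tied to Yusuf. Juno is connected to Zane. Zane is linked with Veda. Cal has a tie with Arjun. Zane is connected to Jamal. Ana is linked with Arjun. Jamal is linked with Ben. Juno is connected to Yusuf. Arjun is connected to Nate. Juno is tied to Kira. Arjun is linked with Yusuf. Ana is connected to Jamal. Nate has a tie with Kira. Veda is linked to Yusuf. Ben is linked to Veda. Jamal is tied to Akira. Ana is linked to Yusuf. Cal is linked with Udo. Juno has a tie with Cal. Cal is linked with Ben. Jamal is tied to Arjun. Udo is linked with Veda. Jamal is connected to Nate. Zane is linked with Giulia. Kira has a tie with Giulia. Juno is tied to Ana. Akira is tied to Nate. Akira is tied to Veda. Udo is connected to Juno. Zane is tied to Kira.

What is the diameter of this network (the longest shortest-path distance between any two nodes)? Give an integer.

3

Eccentricity of each node (its greatest distance to any other): Akira:2, Ana:2, Arjun:2, Ben:2, Cal:3, Giulia:3, Jamal:3, Juno:2, Kira:2, Nate:2, Udo:3, Veda:2, Yusuf:3, Zane:2.
The maximum eccentricity is 3, realized for instance by the pair Udo–Giulia via Udo – Juno – Zane – Giulia. So the diameter is 3.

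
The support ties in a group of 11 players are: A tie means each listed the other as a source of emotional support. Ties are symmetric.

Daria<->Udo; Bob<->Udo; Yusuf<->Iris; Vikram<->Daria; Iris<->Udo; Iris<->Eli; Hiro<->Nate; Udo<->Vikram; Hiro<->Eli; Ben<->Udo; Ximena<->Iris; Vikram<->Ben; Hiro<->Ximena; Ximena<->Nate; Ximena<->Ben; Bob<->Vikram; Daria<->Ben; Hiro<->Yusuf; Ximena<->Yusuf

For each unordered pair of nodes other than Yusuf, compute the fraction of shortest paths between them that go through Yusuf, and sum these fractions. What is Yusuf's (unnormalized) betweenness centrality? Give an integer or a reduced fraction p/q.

Pairs whose geodesics pass through Yusuf — Hiro–Iris: 1/3; Hiro–Bob: 1/5; Hiro–Udo: 1/4.
All other pairs contribute 0.
Summing the contributions gives betweenness(Yusuf) = 47/60.

47/60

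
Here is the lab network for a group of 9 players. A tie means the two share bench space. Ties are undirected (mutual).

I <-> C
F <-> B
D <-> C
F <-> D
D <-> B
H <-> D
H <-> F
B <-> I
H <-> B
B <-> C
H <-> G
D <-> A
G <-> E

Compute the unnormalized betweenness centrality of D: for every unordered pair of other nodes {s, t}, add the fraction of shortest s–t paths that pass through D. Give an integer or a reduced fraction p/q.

Pairs whose geodesics pass through D — G–A: 1; G–C: 1/2; B–A: 1; E–A: 1; E–C: 1/2; A–F: 1; A–I: 2/2; A–C: 1; A–H: 1; F–C: 1/2; C–H: 1/2.
All other pairs contribute 0.
Summing the contributions gives betweenness(D) = 9.

9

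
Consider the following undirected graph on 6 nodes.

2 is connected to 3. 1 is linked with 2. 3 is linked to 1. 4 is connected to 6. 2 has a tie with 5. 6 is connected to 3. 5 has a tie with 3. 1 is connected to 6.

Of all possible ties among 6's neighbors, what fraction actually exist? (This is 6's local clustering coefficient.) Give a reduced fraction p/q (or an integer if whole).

6's neighbors: 1, 3, and 4 (k = 3).
Possible neighbor pairs: C(3,2) = 3. Edges among them: 1–3 → e = 1.
Clustering(6) = 1/3.

1/3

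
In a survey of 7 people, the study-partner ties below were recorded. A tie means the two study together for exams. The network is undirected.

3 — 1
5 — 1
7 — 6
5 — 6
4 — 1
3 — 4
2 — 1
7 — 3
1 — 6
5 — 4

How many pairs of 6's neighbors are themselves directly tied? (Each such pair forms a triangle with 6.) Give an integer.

1

6's neighbors: 1, 5, and 7.
Neighbor pairs that are themselves tied: 6–1–5. Each forms one triangle with 6, for 1 in total.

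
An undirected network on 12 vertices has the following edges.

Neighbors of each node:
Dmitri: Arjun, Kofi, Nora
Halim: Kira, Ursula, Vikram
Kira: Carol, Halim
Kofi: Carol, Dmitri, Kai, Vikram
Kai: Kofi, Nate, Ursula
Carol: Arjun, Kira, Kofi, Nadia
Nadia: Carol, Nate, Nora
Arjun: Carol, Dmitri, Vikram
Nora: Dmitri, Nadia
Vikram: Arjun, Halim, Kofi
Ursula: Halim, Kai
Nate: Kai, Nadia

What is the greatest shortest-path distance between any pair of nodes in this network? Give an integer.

4

Eccentricity of each node (its greatest distance to any other): Arjun:3, Carol:3, Dmitri:3, Halim:4, Kai:3, Kira:3, Kofi:2, Nadia:3, Nate:3, Nora:4, Ursula:4, Vikram:3.
The maximum eccentricity is 4, realized for instance by the pair Nora–Halim via Nora – Dmitri – Kofi – Vikram – Halim. So the diameter is 4.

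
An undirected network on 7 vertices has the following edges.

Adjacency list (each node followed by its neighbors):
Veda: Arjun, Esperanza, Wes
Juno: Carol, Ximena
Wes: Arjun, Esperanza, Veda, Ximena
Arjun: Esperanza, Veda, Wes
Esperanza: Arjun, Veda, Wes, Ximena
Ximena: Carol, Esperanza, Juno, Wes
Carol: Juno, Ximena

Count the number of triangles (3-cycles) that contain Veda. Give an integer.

3

Veda's neighbors: Arjun, Esperanza, and Wes.
Neighbor pairs that are themselves tied: Veda–Arjun–Esperanza; Veda–Arjun–Wes; Veda–Esperanza–Wes. Each forms one triangle with Veda, for 3 in total.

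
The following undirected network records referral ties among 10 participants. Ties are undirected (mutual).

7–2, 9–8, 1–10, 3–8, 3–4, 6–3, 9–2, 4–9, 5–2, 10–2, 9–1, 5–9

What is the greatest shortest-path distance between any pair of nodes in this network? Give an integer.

Eccentricity of each node (its greatest distance to any other): 1:4, 2:4, 3:4, 4:3, 5:4, 6:5, 7:5, 8:3, 9:3, 10:5.
The maximum eccentricity is 5, realized for instance by the pair 6–10 via 6 – 3 – 8 – 9 – 2 – 10. So the diameter is 5.

5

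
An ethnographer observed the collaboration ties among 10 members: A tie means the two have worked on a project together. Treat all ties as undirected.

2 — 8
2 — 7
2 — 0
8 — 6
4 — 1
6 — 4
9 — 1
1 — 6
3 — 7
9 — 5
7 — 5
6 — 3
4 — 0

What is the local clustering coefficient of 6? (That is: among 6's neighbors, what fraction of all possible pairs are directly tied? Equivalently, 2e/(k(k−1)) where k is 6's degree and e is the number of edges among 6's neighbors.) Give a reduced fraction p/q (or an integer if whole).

1/6

6's neighbors: 1, 3, 4, and 8 (k = 4).
Possible neighbor pairs: C(4,2) = 6. Edges among them: 1–4 → e = 1.
Clustering(6) = 1/6.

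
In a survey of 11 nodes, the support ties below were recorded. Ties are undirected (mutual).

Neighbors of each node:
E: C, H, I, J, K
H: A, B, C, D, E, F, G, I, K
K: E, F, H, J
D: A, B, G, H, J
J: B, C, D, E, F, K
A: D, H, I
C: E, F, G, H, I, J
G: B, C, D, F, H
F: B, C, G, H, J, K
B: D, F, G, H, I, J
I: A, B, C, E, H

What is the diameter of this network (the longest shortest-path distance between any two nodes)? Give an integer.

Eccentricity of each node (its greatest distance to any other): A:2, B:2, C:2, D:2, E:2, F:2, G:2, H:2, I:2, J:2, K:2.
The maximum eccentricity is 2, realized for instance by the pair D–E via D – H – E. So the diameter is 2.

2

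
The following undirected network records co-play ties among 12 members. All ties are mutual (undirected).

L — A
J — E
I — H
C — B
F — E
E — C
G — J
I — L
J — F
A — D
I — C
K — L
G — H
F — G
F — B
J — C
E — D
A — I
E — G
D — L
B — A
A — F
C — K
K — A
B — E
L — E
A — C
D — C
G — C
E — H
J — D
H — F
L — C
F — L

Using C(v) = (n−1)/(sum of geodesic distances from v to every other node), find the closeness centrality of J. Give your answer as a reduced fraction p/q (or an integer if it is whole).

Distances from J: A:2, B:2, C:1, D:1, E:1, F:1, G:1, H:2, I:2, K:2, L:2. Sum = 17.
n = 12, so closeness = 11/17.

11/17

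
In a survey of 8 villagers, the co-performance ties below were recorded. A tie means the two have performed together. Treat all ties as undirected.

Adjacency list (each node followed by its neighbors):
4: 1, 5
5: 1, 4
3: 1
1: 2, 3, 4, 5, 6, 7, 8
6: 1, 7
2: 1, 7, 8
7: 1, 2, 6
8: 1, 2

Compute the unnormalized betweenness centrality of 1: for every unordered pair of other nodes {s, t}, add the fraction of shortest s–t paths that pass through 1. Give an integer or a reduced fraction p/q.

16

Pairs whose geodesics pass through 1 — 8–5: 1; 8–7: 1/2; 8–3: 1; 8–4: 1; 8–6: 1; 5–7: 1; 5–3: 1; 5–6: 1; 5–2: 1; 7–3: 1; 7–4: 1; 3–4: 1; 3–6: 1; 3–2: 1 … (+3 more pairs).
All other pairs contribute 0.
Summing the contributions gives betweenness(1) = 16.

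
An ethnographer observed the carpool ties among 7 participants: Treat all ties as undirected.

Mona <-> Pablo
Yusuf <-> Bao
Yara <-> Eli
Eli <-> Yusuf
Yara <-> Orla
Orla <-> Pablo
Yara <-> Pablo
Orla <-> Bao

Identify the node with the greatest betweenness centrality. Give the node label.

Unnormalized betweenness of each node: Bao:2, Eli:2, Mona:0, Orla:4, Pablo:5, Yara:4, Yusuf:1.
Pablo has the largest value, 5, making it the main broker — the node through which the most shortest paths run.

Pablo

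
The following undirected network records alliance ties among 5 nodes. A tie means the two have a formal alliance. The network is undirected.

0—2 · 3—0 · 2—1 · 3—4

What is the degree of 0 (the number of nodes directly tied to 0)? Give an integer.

2

0 is directly tied to 2 and 3. That is 2 neighbors, so the degree of 0 is 2.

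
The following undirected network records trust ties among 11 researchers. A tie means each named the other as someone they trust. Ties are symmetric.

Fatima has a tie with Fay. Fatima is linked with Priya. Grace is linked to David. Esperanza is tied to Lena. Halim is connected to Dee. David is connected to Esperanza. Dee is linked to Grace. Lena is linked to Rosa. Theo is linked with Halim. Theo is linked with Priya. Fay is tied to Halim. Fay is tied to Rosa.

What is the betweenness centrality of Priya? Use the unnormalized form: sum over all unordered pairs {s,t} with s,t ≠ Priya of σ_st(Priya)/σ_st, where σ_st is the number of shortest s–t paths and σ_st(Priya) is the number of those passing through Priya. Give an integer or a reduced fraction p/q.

Pairs whose geodesics pass through Priya — Fatima–Theo: 1.
All other pairs contribute 0.
Summing the contributions gives betweenness(Priya) = 1.

1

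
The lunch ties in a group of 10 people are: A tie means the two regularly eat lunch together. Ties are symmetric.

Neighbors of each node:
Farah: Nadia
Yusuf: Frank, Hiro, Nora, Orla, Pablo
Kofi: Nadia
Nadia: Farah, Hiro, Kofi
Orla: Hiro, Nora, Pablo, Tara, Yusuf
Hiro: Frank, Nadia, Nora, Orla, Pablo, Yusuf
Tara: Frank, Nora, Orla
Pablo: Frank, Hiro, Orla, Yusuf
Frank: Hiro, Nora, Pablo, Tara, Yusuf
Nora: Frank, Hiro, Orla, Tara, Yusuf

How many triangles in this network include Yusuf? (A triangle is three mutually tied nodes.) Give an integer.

Yusuf's neighbors: Frank, Hiro, Nora, Orla, and Pablo.
Neighbor pairs that are themselves tied: Yusuf–Frank–Hiro; Yusuf–Frank–Nora; Yusuf–Frank–Pablo; Yusuf–Hiro–Nora; Yusuf–Hiro–Orla; Yusuf–Hiro–Pablo; Yusuf–Nora–Orla; Yusuf–Orla–Pablo. Each forms one triangle with Yusuf, for 8 in total.

8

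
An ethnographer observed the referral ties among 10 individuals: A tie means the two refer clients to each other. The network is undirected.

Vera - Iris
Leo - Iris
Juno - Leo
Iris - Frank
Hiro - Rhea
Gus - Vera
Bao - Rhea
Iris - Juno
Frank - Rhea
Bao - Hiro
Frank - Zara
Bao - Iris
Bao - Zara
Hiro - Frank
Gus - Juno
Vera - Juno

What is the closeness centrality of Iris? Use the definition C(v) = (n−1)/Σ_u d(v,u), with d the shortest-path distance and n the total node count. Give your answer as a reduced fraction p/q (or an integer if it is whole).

9/13

Distances from Iris: Bao:1, Frank:1, Gus:2, Hiro:2, Juno:1, Leo:1, Rhea:2, Vera:1, Zara:2. Sum = 13.
n = 10, so closeness = 9/13.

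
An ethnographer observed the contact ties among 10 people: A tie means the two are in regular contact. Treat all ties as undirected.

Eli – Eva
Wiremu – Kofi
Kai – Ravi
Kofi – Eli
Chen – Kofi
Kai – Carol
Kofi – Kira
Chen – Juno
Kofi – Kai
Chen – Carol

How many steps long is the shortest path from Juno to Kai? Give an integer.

One shortest route is Juno – Chen – Kofi – Kai, which uses 3 edges, and at distance 2 from Juno we only reach {Carol, Kofi}, which does not include Kai. So d(Juno,Kai) = 3.

3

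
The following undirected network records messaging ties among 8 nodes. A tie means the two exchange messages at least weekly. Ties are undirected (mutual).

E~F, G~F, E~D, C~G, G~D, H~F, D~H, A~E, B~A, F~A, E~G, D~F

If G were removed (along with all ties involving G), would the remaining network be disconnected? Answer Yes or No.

Yes

Removing G leaves {A, B, D, E, F, and H} with no path to {C}, so the network splits into 2 components. G is a cut vertex.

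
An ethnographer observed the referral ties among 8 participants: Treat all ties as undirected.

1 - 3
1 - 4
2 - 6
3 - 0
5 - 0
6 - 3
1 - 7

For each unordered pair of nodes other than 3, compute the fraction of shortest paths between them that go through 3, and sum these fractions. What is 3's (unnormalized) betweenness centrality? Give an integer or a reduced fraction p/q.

Pairs whose geodesics pass through 3 — 2–1: 1; 2–5: 1; 2–4: 1; 2–7: 1; 2–0: 1; 1–5: 1; 1–6: 1; 1–0: 1; 5–4: 1; 5–6: 1; 5–7: 1; 4–6: 1; 4–0: 1; 6–7: 1 … (+2 more pairs).
All other pairs contribute 0.
Summing the contributions gives betweenness(3) = 16.

16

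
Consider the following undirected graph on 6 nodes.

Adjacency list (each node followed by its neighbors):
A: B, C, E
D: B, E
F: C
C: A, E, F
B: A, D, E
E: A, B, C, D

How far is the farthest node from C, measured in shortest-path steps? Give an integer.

2

Distances from C: A:1, B:2, D:2, E:1, F:1.
The largest is 2 (to D and B), so the eccentricity of C is 2.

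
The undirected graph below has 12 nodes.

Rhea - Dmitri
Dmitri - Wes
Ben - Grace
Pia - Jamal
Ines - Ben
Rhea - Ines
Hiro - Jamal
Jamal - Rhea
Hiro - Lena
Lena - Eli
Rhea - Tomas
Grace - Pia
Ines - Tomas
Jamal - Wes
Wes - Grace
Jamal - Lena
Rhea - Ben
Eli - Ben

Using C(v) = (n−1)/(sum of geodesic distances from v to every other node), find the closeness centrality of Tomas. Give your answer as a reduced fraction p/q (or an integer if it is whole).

11/26

Distances from Tomas: Ben:2, Dmitri:2, Eli:3, Grace:3, Hiro:3, Ines:1, Jamal:2, Lena:3, Pia:3, Rhea:1, Wes:3. Sum = 26.
n = 12, so closeness = 11/26.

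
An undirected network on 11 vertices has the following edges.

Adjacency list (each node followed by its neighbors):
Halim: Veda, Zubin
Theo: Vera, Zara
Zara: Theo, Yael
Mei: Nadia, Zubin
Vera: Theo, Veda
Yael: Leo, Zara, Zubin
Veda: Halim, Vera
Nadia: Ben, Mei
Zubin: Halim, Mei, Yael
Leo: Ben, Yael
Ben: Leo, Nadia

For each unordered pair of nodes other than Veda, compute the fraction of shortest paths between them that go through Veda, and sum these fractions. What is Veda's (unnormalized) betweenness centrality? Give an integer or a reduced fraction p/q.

Pairs whose geodesics pass through Veda — Nadia–Vera: 1; Theo–Halim: 1; Vera–Halim: 1; Vera–Zubin: 1; Vera–Mei: 1.
All other pairs contribute 0.
Summing the contributions gives betweenness(Veda) = 5.

5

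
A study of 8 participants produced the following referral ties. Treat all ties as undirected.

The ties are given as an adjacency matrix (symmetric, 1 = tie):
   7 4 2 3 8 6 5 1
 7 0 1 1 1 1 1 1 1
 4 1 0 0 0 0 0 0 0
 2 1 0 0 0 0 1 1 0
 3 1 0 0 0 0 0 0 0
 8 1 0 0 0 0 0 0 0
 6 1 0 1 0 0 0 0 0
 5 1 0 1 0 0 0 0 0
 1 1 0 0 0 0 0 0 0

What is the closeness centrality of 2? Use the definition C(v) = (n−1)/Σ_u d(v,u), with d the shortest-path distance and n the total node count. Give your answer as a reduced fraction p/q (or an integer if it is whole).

Distances from 2: 1:2, 3:2, 4:2, 5:1, 6:1, 7:1, 8:2. Sum = 11.
n = 8, so closeness = 7/11.

7/11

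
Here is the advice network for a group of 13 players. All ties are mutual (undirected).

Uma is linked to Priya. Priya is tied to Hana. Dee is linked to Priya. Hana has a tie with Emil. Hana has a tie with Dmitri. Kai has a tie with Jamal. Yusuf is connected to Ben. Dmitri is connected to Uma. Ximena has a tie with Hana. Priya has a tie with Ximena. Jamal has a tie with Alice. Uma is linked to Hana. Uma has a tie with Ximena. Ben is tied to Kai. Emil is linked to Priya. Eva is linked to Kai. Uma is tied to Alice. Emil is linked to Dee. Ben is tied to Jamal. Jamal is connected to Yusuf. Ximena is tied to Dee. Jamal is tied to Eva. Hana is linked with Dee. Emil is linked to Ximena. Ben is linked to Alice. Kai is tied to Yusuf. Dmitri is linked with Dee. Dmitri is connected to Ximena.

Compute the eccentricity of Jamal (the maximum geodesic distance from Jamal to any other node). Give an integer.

4

Distances from Jamal: Alice:1, Ben:1, Dee:4, Dmitri:3, Emil:4, Eva:1, Hana:3, Kai:1, Priya:3, Uma:2, Ximena:3, Yusuf:1.
The largest is 4 (to Emil and Dee), so the eccentricity of Jamal is 4.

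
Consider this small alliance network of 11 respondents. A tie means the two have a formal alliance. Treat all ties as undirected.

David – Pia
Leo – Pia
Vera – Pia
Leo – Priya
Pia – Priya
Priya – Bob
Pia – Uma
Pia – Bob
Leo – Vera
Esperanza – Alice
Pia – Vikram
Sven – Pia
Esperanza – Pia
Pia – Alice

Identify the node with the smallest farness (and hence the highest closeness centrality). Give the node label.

Farness (sum of distances to all others) for each node — Alice:18, Bob:18, David:19, Esperanza:18, Leo:17, Pia:10, Priya:17, Sven:19, Uma:19, Vera:18, Vikram:19.
The smallest farness is 10, for Pia, so Pia has the highest closeness.

Pia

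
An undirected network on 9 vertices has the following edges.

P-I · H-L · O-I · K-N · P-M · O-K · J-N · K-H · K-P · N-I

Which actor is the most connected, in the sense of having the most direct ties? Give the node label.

Degrees — H:2, I:3, J:1, K:4, L:1, M:1, N:3, O:2, P:3.
The maximum is 4, attained only by K.

K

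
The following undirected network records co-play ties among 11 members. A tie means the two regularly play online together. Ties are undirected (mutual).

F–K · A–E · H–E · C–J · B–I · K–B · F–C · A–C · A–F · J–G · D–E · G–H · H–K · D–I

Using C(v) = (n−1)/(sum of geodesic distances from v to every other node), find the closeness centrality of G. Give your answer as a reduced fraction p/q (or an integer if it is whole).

5/12

Distances from G: A:3, B:3, C:2, D:3, E:2, F:3, H:1, I:4, J:1, K:2. Sum = 24.
n = 11, so closeness = 10/24 = 5/12.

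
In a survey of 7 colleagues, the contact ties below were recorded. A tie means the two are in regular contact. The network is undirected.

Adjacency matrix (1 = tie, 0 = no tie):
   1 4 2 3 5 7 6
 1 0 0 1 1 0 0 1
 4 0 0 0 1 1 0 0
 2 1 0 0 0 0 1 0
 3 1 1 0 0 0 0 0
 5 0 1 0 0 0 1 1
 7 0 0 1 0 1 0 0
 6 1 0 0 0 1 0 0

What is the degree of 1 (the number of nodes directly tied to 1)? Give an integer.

1 is directly tied to 2, 3, and 6. That is 3 neighbors, so the degree of 1 is 3.

3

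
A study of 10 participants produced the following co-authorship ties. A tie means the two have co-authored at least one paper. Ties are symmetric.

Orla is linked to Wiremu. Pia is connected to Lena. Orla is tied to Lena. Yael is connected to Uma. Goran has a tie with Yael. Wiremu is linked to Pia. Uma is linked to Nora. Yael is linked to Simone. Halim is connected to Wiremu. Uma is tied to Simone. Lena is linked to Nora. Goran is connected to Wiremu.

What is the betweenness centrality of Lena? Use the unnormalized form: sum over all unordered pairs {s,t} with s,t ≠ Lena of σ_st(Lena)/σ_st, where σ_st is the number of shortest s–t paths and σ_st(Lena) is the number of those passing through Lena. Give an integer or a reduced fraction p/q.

Pairs whose geodesics pass through Lena — Orla–Nora: 1; Orla–Simone: 1/2; Orla–Pia: 1/2; Orla–Uma: 1; Nora–Pia: 1; Nora–Wiremu: 2/2; Nora–Halim: 2/2; Simone–Pia: 1/2; Pia–Uma: 1.
All other pairs contribute 0.
Summing the contributions gives betweenness(Lena) = 15/2.

15/2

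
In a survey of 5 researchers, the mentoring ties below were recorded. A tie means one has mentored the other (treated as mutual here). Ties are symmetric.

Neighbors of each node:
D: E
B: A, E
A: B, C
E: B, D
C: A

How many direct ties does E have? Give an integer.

E is directly tied to B and D. That is 2 neighbors, so the degree of E is 2.

2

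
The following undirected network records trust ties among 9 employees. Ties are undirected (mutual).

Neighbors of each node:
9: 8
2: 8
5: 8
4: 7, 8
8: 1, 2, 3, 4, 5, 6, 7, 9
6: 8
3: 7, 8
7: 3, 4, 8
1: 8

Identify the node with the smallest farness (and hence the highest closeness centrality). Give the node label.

8

Farness (sum of distances to all others) for each node — 1:15, 2:15, 3:14, 4:14, 5:15, 6:15, 7:13, 8:8, 9:15.
The smallest farness is 8, for 8, so 8 has the highest closeness.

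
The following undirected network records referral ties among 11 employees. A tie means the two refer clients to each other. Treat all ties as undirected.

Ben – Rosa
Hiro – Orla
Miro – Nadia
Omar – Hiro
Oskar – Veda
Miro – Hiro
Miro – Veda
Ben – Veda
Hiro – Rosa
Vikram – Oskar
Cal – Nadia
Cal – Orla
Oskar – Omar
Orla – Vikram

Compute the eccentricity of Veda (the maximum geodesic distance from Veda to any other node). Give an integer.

Distances from Veda: Ben:1, Cal:3, Hiro:2, Miro:1, Nadia:2, Omar:2, Orla:3, Oskar:1, Rosa:2, Vikram:2.
The largest is 3 (to Orla and Cal), so the eccentricity of Veda is 3.

3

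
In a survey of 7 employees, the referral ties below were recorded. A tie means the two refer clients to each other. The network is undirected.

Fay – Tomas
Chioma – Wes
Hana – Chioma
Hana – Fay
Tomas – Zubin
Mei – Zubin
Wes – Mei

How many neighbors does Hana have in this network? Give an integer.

Hana is directly tied to Chioma and Fay. That is 2 neighbors, so the degree of Hana is 2.

2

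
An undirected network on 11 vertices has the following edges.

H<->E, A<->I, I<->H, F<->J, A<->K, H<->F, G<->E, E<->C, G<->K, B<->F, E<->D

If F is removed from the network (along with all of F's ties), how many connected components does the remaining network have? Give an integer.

Without F, the remaining ties split the others into: {A, C, D, E, G, H, I, K}; {B}; {J}.
That's 3 separate components.

3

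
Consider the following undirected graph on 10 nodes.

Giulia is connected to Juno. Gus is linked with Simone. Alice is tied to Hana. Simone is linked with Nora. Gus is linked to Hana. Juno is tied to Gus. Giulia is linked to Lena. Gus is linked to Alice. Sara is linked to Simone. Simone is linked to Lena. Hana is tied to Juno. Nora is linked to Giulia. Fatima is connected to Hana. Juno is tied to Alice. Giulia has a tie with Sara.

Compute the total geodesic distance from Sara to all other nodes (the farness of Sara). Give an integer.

20

Distances from Sara: Alice:3, Fatima:4, Giulia:1, Gus:2, Hana:3, Juno:2, Lena:2, Nora:2, Simone:1.
Sum = 3 + 4 + 1 + 2 + 3 + 2 + 2 + 2 + 1 = 20.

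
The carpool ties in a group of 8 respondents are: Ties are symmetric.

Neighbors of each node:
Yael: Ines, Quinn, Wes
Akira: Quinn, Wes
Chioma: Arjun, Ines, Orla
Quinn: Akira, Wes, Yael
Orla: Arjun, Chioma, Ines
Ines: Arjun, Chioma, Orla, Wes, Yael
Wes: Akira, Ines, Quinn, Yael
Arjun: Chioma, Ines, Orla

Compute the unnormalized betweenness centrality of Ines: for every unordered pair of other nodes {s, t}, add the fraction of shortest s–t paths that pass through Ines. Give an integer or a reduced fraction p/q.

Pairs whose geodesics pass through Ines — Akira–Arjun: 1; Akira–Chioma: 1; Akira–Orla: 1; Wes–Arjun: 1; Wes–Chioma: 1; Wes–Orla: 1; Yael–Arjun: 1; Yael–Chioma: 1; Yael–Orla: 1; Quinn–Arjun: 2/2; Quinn–Chioma: 2/2; Quinn–Orla: 2/2.
All other pairs contribute 0.
Summing the contributions gives betweenness(Ines) = 12.

12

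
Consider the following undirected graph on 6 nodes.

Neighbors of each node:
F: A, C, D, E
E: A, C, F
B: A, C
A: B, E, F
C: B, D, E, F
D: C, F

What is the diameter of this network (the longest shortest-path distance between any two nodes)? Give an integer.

2

Eccentricity of each node (its greatest distance to any other): A:2, B:2, C:2, D:2, E:2, F:2.
The maximum eccentricity is 2, realized for instance by the pair E–B via E – A – B. So the diameter is 2.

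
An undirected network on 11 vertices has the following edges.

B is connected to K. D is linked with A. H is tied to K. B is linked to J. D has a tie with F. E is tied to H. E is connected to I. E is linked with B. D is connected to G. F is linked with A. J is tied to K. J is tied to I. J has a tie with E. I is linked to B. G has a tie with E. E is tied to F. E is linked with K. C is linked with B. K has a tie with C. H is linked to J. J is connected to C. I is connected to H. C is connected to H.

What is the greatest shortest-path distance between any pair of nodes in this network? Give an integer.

4

Eccentricity of each node (its greatest distance to any other): A:4, B:3, C:4, D:4, E:2, F:3, G:3, H:3, I:3, J:3, K:3.
The maximum eccentricity is 4, realized for instance by the pair C–A via C – J – E – F – A. So the diameter is 4.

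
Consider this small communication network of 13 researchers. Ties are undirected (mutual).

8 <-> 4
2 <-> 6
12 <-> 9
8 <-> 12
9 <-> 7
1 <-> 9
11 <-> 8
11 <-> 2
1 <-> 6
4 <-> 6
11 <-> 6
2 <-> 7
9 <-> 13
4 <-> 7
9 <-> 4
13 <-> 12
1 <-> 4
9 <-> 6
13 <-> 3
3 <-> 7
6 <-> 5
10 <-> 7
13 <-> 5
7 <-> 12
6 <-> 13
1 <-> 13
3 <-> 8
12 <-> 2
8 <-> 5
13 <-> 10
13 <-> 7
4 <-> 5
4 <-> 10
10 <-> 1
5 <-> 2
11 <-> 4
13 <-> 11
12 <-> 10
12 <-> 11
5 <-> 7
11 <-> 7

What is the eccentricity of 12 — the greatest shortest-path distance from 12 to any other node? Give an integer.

Distances from 12: 1:2, 2:1, 3:2, 4:2, 5:2, 6:2, 7:1, 8:1, 9:1, 10:1, 11:1, 13:1.
The largest is 2 (to 5, 3, 4, 1, and 6), so the eccentricity of 12 is 2.

2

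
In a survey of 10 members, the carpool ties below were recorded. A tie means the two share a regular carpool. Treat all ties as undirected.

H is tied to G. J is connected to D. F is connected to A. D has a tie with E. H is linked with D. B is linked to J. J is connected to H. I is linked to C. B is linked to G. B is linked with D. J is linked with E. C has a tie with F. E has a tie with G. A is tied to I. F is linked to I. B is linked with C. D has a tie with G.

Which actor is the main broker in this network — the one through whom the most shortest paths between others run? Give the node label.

Unnormalized betweenness of each node: A:0, B:81/4, C:18, D:47/12, E:1/4, F:7/2, G:11/3, H:1/4, I:7/2, J:11/3.
B has the largest value, 81/4, making it the main broker — the node through which the most shortest paths run.

B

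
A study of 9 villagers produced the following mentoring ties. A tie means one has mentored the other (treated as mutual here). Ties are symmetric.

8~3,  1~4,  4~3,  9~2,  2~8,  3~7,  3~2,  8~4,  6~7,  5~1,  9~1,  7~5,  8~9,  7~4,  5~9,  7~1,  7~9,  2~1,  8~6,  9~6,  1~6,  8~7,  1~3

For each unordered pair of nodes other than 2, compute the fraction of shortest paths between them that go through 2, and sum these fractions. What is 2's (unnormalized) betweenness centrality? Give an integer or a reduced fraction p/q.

Pairs whose geodesics pass through 2 — 8–1: 1/6; 9–3: 1/4.
All other pairs contribute 0.
Summing the contributions gives betweenness(2) = 5/12.

5/12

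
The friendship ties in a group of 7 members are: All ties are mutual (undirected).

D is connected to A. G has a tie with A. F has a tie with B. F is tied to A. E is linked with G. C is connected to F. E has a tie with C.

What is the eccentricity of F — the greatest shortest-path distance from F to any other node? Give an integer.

2

Distances from F: A:1, B:1, C:1, D:2, E:2, G:2.
The largest is 2 (to E, D, and G), so the eccentricity of F is 2.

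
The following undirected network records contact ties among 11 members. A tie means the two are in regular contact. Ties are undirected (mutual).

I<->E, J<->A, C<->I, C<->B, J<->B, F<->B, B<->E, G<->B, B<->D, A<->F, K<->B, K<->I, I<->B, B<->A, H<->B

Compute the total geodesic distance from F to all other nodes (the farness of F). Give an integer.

18

Distances from F: A:1, B:1, C:2, D:2, E:2, G:2, H:2, I:2, J:2, K:2.
Sum = 1 + 1 + 2 + 2 + 2 + 2 + 2 + 2 + 2 + 2 = 18.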